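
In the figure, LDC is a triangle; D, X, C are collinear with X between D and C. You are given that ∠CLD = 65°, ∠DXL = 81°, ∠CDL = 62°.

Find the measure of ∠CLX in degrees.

∠CLX = 28°

1. ∠DCL = 53°  [△LDC]
2. ∠CXL = 99°  [linear pair at X on DC]
3. ∠LCX = 53°  [X on ray CD]
4. ∠CLX = 28°  [△LXC]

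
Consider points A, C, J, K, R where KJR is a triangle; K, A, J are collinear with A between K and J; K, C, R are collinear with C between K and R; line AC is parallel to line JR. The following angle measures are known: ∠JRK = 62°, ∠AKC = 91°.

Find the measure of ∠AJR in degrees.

∠AJR = 27°

1. ∠ACK = 62°  [AC∥JR, corresponding at C]
2. ∠CAK = 27°  [△KAC]
3. ∠CAJ = 153°  [linear pair at A on KJ]
4. ∠AJR = 27°  [AC∥JR, co-interior at J–A]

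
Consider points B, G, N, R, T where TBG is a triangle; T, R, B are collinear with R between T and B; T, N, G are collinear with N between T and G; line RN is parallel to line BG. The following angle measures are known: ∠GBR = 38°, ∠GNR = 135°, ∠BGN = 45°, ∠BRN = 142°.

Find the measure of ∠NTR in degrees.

∠NTR = 97°

1. ∠RNT = 45°  [linear pair at N on TG]
2. ∠NRT = 38°  [linear pair at R on TB]
3. ∠NTR = 97°  [△TRN]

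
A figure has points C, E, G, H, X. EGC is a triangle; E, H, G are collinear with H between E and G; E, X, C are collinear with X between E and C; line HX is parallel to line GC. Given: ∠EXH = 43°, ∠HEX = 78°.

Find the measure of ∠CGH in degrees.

1. ∠EHX = 59°  [△EHX]
2. ∠GHX = 121°  [linear pair at H on EG]
3. ∠CGH = 59°  [HX∥GC, co-interior at G–H]

∠CGH = 59°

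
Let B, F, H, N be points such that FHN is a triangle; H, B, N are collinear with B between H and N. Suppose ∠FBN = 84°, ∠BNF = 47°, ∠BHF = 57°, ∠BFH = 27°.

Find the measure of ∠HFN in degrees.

1. ∠FNH = 47°  [B on ray NH]
2. ∠FHN = 57°  [B on ray HN]
3. ∠HFN = 76°  [△FHN]

∠HFN = 76°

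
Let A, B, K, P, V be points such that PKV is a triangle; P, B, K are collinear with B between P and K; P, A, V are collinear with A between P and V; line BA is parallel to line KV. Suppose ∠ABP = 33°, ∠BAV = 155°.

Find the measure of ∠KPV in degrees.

1. ∠BAP = 25°  [linear pair at A on PV]
2. ∠APB = 122°  [△PBA]
3. ∠KPV = 122°  [B on PK, A on PV]

∠KPV = 122°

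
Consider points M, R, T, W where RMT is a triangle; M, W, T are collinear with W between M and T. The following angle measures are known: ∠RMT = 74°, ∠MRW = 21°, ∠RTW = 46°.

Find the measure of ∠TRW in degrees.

1. ∠RMW = 74°  [W on ray MT]
2. ∠MWR = 85°  [△RMW]
3. ∠RWT = 95°  [linear pair at W on MT]
4. ∠TRW = 39°  [△RWT]

∠TRW = 39°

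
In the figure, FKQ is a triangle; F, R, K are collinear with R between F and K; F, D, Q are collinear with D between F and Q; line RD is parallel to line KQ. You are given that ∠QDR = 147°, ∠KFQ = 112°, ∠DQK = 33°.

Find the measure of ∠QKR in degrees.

1. ∠FQK = 33°  [D on ray QF]
2. ∠FKQ = 35°  [△FKQ]
3. ∠QKR = 35°  [R on ray KF]

∠QKR = 35°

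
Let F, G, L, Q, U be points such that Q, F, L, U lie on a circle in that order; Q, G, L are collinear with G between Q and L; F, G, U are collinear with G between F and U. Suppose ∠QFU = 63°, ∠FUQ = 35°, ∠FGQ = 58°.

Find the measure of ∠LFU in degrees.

1. ∠FLQ = 35°  [same arc QF]
2. ∠FGL = 122°  [linear pair at G on QL]
3. ∠LFU = 23°  [△FGL]

∠LFU = 23°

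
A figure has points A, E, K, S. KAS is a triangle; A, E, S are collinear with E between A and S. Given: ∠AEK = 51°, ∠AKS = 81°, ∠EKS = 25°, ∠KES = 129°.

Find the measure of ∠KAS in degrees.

1. ∠ESK = 26°  [△KES]
2. ∠ASK = 26°  [E on ray SA]
3. ∠KAS = 73°  [△KAS]

∠KAS = 73°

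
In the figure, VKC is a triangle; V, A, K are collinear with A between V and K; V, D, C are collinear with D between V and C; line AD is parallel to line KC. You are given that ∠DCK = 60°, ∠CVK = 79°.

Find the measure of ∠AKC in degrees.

1. ∠KCV = 60°  [D on ray CV]
2. ∠CKV = 41°  [△VKC]
3. ∠AKC = 41°  [A on ray KV]

∠AKC = 41°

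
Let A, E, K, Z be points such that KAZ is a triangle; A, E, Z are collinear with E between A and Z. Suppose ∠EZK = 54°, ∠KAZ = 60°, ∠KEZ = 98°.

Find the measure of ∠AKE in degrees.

1. ∠EAK = 60°  [E on ray AZ]
2. ∠AEK = 82°  [linear pair at E on AZ]
3. ∠AKE = 38°  [△KAE]

∠AKE = 38°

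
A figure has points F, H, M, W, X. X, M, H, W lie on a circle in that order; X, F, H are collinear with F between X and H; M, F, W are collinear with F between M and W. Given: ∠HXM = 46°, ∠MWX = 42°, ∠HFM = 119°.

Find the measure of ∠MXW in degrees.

∠MXW = 65°

1. ∠HWM = 46°  [same arc MH]
2. ∠MHX = 42°  [same arc XM]
3. ∠HMW = 19°  [△MFH]
4. ∠MHW = 115°  [△MHW]
5. ∠MXW = 65°  [cyclic XMHW, opposite ∠X+∠H]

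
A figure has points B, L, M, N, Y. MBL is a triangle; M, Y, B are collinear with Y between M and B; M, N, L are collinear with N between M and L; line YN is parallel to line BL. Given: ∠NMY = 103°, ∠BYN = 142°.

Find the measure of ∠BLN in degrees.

1. ∠MYN = 38°  [linear pair at Y on MB]
2. ∠MNY = 39°  [△MYN]
3. ∠LNY = 141°  [linear pair at N on ML]
4. ∠BLN = 39°  [YN∥BL, co-interior at L–N]

∠BLN = 39°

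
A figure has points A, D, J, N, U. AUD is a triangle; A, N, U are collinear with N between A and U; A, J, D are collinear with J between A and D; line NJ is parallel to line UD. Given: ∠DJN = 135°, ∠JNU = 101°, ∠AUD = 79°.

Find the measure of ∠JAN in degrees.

1. ∠AJN = 45°  [linear pair at J on AD]
2. ∠ANJ = 79°  [linear pair at N on AU]
3. ∠JAN = 56°  [△ANJ]

∠JAN = 56°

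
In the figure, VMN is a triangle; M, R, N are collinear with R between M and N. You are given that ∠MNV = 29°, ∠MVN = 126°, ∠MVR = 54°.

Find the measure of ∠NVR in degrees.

∠NVR = 72°

1. ∠NMV = 25°  [△VMN]
2. ∠RNV = 29°  [R on ray NM]
3. ∠RMV = 25°  [R on ray MN]
4. ∠MRV = 101°  [△VMR]
5. ∠NRV = 79°  [linear pair at R on MN]
6. ∠NVR = 72°  [△VRN]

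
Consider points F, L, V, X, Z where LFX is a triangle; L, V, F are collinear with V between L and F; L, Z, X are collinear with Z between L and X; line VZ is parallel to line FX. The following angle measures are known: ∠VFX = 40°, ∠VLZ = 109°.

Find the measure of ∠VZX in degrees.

1. ∠LFX = 40°  [V on ray FL]
2. ∠FLX = 109°  [V on LF, Z on LX]
3. ∠FXL = 31°  [△LFX]
4. ∠LZV = 31°  [VZ∥FX, corresponding at Z]
5. ∠VZX = 149°  [linear pair at Z on LX]

∠VZX = 149°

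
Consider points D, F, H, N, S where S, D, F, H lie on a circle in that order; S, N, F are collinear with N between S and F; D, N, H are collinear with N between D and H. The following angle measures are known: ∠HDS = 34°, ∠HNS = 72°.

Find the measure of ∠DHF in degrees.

∠DHF = 38°

1. ∠HFS = 34°  [same arc SH]
2. ∠FNH = 108°  [linear pair at N on SF]
3. ∠DHF = 38°  [△FNH]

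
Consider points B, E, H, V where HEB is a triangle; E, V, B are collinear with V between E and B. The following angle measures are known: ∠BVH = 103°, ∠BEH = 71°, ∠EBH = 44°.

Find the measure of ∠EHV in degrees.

∠EHV = 32°

1. ∠EVH = 77°  [linear pair at V on EB]
2. ∠HEV = 71°  [V on ray EB]
3. ∠EHV = 32°  [△HEV]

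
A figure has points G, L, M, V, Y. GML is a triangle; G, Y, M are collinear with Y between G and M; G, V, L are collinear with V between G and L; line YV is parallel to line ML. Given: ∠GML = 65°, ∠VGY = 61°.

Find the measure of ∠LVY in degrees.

1. ∠GYV = 65°  [YV∥ML, corresponding at Y]
2. ∠GVY = 54°  [△GYV]
3. ∠LVY = 126°  [linear pair at V on GL]

∠LVY = 126°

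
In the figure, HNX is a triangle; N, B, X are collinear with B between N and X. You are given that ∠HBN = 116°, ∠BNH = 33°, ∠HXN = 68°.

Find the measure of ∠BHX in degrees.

1. ∠HBX = 64°  [linear pair at B on NX]
2. ∠BXH = 68°  [B on ray XN]
3. ∠BHX = 48°  [△HBX]

∠BHX = 48°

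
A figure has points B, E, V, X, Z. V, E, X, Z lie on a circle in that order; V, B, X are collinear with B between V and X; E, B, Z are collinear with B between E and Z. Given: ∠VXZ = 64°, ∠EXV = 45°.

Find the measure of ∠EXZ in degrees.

1. ∠VEZ = 64°  [same arc VZ]
2. ∠EZV = 45°  [same arc VE]
3. ∠EVZ = 71°  [△VEZ]
4. ∠EXZ = 109°  [cyclic VEXZ, opposite ∠V+∠X]

∠EXZ = 109°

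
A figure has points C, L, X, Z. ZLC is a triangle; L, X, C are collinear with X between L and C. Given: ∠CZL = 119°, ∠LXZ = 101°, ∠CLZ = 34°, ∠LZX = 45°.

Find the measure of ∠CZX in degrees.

∠CZX = 74°

1. ∠LCZ = 27°  [△ZLC]
2. ∠CXZ = 79°  [linear pair at X on LC]
3. ∠XCZ = 27°  [X on ray CL]
4. ∠CZX = 74°  [△ZXC]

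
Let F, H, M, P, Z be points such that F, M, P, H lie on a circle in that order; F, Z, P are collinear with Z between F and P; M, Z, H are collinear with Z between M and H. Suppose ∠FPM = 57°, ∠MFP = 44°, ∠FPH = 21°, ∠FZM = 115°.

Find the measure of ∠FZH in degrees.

∠FZH = 65°

1. ∠MHP = 44°  [same arc MP]
2. ∠HZP = 115°  [△PZH]
3. ∠FZH = 65°  [linear pair at Z on FP]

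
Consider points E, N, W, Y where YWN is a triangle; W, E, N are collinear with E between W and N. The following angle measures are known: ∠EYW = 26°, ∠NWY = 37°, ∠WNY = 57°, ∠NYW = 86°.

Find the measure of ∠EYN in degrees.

1. ∠EWY = 37°  [E on ray WN]
2. ∠ENY = 57°  [E on ray NW]
3. ∠WEY = 117°  [△YWE]
4. ∠NEY = 63°  [linear pair at E on WN]
5. ∠EYN = 60°  [△YEN]

∠EYN = 60°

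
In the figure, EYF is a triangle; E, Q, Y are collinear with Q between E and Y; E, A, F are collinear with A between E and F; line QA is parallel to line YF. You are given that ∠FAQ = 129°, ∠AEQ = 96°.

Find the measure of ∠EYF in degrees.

1. ∠EAQ = 51°  [linear pair at A on EF]
2. ∠AQE = 33°  [△EQA]
3. ∠EYF = 33°  [QA∥YF, corresponding at Q]

∠EYF = 33°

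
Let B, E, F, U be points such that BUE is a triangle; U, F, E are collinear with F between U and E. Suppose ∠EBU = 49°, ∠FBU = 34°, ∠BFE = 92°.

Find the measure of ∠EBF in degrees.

1. ∠BFU = 88°  [linear pair at F on UE]
2. ∠BUF = 58°  [△BUF]
3. ∠BUE = 58°  [F on ray UE]
4. ∠BEU = 73°  [△BUE]
5. ∠BEF = 73°  [F on ray EU]
6. ∠EBF = 15°  [△BFE]

∠EBF = 15°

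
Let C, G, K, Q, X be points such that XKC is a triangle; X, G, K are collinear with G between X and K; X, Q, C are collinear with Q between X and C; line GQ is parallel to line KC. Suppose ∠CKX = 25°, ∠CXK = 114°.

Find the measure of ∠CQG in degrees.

1. ∠KCX = 41°  [△XKC]
2. ∠GQX = 41°  [GQ∥KC, corresponding at Q]
3. ∠CQG = 139°  [linear pair at Q on XC]

∠CQG = 139°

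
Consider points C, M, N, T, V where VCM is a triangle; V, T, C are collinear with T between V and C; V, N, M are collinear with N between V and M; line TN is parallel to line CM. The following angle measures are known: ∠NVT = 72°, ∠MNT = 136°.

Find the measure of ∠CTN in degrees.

∠CTN = 116°

1. ∠TNV = 44°  [linear pair at N on VM]
2. ∠NTV = 64°  [△VTN]
3. ∠CTN = 116°  [linear pair at T on VC]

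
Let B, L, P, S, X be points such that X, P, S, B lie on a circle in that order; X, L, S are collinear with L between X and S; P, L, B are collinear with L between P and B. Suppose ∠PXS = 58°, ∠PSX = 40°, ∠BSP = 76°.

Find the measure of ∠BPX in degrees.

1. ∠PBX = 40°  [same arc XP]
2. ∠BXP = 104°  [cyclic XPSB, opposite ∠X+∠S]
3. ∠BPX = 36°  [△XPB]

∠BPX = 36°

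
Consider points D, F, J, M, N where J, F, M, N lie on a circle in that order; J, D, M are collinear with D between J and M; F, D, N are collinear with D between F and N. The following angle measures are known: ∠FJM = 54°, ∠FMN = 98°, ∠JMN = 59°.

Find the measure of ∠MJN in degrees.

∠MJN = 28°

1. ∠FNM = 54°  [same arc FM]
2. ∠MFN = 28°  [△FMN]
3. ∠MJN = 28°  [same arc MN]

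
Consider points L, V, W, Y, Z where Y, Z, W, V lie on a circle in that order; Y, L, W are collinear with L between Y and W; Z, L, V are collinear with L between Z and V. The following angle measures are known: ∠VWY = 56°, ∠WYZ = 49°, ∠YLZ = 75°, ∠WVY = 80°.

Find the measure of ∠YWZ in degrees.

∠YWZ = 31°

1. ∠VYW = 44°  [△YWV]
2. ∠WLZ = 105°  [linear pair at L on YW]
3. ∠VZW = 44°  [same arc WV]
4. ∠YWZ = 31°  [△ZLW]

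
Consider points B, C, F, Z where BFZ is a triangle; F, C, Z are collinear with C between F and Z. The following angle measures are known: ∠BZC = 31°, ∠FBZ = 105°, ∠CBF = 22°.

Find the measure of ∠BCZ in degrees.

1. ∠BZF = 31°  [C on ray ZF]
2. ∠BFZ = 44°  [△BFZ]
3. ∠BFC = 44°  [C on ray FZ]
4. ∠BCF = 114°  [△BFC]
5. ∠BCZ = 66°  [linear pair at C on FZ]

∠BCZ = 66°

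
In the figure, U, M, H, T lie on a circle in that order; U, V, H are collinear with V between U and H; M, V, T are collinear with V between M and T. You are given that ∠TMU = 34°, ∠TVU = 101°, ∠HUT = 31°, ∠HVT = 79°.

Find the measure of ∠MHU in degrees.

1. ∠HVM = 101°  [vertical angles at V]
2. ∠HMT = 31°  [same arc HT]
3. ∠MHU = 48°  [△MVH]

∠MHU = 48°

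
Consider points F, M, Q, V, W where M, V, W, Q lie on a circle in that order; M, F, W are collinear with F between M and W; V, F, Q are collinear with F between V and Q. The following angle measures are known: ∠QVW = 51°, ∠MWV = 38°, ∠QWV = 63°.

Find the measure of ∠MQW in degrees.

∠MQW = 104°

1. ∠VQW = 66°  [△VWQ]
2. ∠VMW = 66°  [same arc VW]
3. ∠MVW = 76°  [△MVW]
4. ∠MQW = 104°  [cyclic MVWQ, opposite ∠V+∠Q]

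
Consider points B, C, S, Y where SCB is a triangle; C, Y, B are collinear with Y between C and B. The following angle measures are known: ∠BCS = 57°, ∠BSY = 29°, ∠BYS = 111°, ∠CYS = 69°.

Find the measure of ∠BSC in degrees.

∠BSC = 83°

1. ∠SBY = 40°  [△SYB]
2. ∠CBS = 40°  [Y on ray BC]
3. ∠BSC = 83°  [△SCB]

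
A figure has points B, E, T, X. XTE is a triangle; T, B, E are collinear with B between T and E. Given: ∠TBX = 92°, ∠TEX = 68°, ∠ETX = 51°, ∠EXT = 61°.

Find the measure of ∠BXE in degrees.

1. ∠EBX = 88°  [linear pair at B on TE]
2. ∠BEX = 68°  [B on ray ET]
3. ∠BXE = 24°  [△XBE]

∠BXE = 24°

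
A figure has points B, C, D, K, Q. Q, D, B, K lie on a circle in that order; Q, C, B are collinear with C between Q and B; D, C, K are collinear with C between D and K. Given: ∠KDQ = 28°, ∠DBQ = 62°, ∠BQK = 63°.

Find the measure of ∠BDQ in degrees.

∠BDQ = 91°

1. ∠KBQ = 28°  [same arc QK]
2. ∠BKQ = 89°  [△QBK]
3. ∠BDQ = 91°  [cyclic QDBK, opposite ∠D+∠K]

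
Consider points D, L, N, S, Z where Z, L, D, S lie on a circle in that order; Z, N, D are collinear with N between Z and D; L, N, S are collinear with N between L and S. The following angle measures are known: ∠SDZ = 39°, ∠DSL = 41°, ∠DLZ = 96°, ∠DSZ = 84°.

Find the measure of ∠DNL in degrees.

∠DNL = 80°

1. ∠DZS = 57°  [△ZDS]
2. ∠DZL = 41°  [same arc LD]
3. ∠LDZ = 43°  [△ZLD]
4. ∠DLS = 57°  [same arc DS]
5. ∠DNL = 80°  [△LND]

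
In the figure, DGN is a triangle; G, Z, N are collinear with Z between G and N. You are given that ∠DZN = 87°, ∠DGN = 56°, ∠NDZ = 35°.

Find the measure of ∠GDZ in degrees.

1. ∠DZG = 93°  [linear pair at Z on GN]
2. ∠DGZ = 56°  [Z on ray GN]
3. ∠GDZ = 31°  [△DGZ]

∠GDZ = 31°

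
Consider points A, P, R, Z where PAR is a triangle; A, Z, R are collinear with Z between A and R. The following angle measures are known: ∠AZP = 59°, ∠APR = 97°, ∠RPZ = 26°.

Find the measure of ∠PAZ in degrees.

∠PAZ = 50°

1. ∠PZR = 121°  [linear pair at Z on AR]
2. ∠PRZ = 33°  [△PZR]
3. ∠ARP = 33°  [Z on ray RA]
4. ∠PAR = 50°  [△PAR]
5. ∠PAZ = 50°  [Z on ray AR]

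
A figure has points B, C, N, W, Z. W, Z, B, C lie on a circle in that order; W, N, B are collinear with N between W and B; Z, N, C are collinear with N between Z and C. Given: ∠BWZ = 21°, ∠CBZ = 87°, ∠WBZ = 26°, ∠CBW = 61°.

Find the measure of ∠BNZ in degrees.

1. ∠BCZ = 21°  [same arc ZB]
2. ∠BZC = 72°  [△ZBC]
3. ∠BNZ = 82°  [△ZNB]

∠BNZ = 82°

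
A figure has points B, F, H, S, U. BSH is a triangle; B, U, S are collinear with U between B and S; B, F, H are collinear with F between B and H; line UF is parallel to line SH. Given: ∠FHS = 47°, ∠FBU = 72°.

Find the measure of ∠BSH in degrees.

∠BSH = 61°

1. ∠BHS = 47°  [F on ray HB]
2. ∠HBS = 72°  [U on BS, F on BH]
3. ∠BSH = 61°  [△BSH]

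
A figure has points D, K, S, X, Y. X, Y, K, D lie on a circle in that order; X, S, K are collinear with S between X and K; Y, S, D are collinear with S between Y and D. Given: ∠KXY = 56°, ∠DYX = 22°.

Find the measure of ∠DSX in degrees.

∠DSX = 78°

1. ∠KDY = 56°  [same arc YK]
2. ∠DKX = 22°  [same arc XD]
3. ∠DSK = 102°  [△KSD]
4. ∠DSX = 78°  [linear pair at S on XK]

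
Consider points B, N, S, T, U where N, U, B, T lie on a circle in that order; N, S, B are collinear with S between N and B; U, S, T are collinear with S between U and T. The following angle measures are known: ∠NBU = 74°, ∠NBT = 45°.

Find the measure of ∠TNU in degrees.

∠TNU = 61°

1. ∠NTU = 74°  [same arc NU]
2. ∠NUT = 45°  [same arc NT]
3. ∠TNU = 61°  [△NUT]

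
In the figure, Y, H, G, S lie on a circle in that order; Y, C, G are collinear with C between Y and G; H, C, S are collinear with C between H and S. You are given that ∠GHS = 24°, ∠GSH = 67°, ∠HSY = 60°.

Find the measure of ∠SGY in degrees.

∠SGY = 29°

1. ∠GYS = 24°  [same arc GS]
2. ∠SCY = 96°  [△YCS]
3. ∠GCS = 84°  [linear pair at C on YG]
4. ∠SGY = 29°  [△GCS]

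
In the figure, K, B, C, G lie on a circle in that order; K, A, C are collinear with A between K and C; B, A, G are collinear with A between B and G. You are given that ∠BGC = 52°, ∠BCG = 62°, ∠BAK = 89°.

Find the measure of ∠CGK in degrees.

1. ∠CBG = 66°  [△BCG]
2. ∠CAG = 89°  [vertical angles at A]
3. ∠CKG = 66°  [same arc CG]
4. ∠GCK = 39°  [△CAG]
5. ∠CGK = 75°  [△KCG]

∠CGK = 75°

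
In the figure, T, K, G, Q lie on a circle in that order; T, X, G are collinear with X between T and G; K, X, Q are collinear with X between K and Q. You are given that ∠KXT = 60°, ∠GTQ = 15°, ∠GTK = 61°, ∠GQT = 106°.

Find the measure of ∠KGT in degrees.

∠KGT = 45°

1. ∠GXK = 120°  [linear pair at X on TG]
2. ∠GKQ = 15°  [same arc GQ]
3. ∠KGT = 45°  [△KXG]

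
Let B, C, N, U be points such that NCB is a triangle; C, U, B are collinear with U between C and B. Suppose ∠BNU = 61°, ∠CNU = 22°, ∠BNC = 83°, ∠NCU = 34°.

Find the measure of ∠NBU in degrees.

∠NBU = 63°

1. ∠CUN = 124°  [△NCU]
2. ∠BUN = 56°  [linear pair at U on CB]
3. ∠NBU = 63°  [△NUB]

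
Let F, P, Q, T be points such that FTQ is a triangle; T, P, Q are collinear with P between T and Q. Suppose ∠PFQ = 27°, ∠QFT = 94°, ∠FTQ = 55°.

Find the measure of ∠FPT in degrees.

∠FPT = 58°

1. ∠FQT = 31°  [△FTQ]
2. ∠FQP = 31°  [P on ray QT]
3. ∠FPQ = 122°  [△FPQ]
4. ∠FPT = 58°  [linear pair at P on TQ]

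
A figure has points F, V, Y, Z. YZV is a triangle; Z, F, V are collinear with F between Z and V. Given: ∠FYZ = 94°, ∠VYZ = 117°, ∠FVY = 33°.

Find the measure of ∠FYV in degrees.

∠FYV = 23°

1. ∠YVZ = 33°  [F on ray VZ]
2. ∠VZY = 30°  [△YZV]
3. ∠FZY = 30°  [F on ray ZV]
4. ∠YFZ = 56°  [△YZF]
5. ∠VFY = 124°  [linear pair at F on ZV]
6. ∠FYV = 23°  [△YFV]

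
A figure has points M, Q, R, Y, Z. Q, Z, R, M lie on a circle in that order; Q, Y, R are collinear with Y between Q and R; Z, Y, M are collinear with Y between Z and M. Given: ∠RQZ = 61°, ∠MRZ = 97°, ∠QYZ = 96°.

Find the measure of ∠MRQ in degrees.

1. ∠RMZ = 61°  [same arc ZR]
2. ∠MYR = 96°  [vertical angles at Y]
3. ∠MRQ = 23°  [△RYM]

∠MRQ = 23°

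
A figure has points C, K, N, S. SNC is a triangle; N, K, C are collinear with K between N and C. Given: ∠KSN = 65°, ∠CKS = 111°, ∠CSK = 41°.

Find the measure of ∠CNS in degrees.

∠CNS = 46°

1. ∠NKS = 69°  [linear pair at K on NC]
2. ∠KNS = 46°  [△SNK]
3. ∠CNS = 46°  [K on ray NC]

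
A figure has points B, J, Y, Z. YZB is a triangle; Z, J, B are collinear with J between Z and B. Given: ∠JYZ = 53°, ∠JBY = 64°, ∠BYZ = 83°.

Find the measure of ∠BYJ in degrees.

∠BYJ = 30°

1. ∠YBZ = 64°  [J on ray BZ]
2. ∠BZY = 33°  [△YZB]
3. ∠JZY = 33°  [J on ray ZB]
4. ∠YJZ = 94°  [△YZJ]
5. ∠BJY = 86°  [linear pair at J on ZB]
6. ∠BYJ = 30°  [△YJB]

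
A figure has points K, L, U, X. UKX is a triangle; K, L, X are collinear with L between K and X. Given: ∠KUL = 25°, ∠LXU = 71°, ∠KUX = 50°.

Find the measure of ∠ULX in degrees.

∠ULX = 84°

1. ∠KXU = 71°  [L on ray XK]
2. ∠UKX = 59°  [△UKX]
3. ∠LKU = 59°  [L on ray KX]
4. ∠KLU = 96°  [△UKL]
5. ∠ULX = 84°  [linear pair at L on KX]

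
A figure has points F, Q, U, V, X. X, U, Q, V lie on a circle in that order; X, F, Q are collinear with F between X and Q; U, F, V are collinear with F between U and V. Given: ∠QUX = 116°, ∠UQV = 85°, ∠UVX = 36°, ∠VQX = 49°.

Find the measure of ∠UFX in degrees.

∠UFX = 103°

1. ∠UXV = 95°  [cyclic XUQV, opposite ∠X+∠Q]
2. ∠UQX = 36°  [same arc XU]
3. ∠VUX = 49°  [△XUV]
4. ∠QXU = 28°  [△XUQ]
5. ∠UFX = 103°  [△XFU]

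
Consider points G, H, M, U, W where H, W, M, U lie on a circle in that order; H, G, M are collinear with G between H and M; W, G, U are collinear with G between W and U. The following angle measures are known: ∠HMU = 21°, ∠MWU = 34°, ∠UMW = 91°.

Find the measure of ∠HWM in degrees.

1. ∠MHU = 34°  [same arc MU]
2. ∠HUM = 125°  [△HMU]
3. ∠HWM = 55°  [cyclic HWMU, opposite ∠W+∠U]

∠HWM = 55°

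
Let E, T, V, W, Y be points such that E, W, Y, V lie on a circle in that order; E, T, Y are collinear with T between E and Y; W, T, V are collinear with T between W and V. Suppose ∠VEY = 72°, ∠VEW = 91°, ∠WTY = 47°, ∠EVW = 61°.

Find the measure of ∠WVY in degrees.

∠WVY = 19°

1. ∠VWY = 72°  [same arc YV]
2. ∠VYW = 89°  [cyclic EWYV, opposite ∠E+∠Y]
3. ∠WVY = 19°  [△WYV]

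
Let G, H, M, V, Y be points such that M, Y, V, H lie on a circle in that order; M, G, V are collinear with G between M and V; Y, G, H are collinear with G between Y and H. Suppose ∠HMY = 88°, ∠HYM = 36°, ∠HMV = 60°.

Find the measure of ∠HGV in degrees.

1. ∠HVY = 92°  [cyclic MYVH, opposite ∠M+∠V]
2. ∠HVM = 36°  [same arc MH]
3. ∠HYV = 60°  [same arc VH]
4. ∠VHY = 28°  [△YVH]
5. ∠HGV = 116°  [△VGH]

∠HGV = 116°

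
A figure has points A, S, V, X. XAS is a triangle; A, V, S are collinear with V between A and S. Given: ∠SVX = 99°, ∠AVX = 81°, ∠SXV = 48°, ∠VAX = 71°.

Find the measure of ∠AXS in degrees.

1. ∠VSX = 33°  [△XVS]
2. ∠SAX = 71°  [V on ray AS]
3. ∠ASX = 33°  [V on ray SA]
4. ∠AXS = 76°  [△XAS]

∠AXS = 76°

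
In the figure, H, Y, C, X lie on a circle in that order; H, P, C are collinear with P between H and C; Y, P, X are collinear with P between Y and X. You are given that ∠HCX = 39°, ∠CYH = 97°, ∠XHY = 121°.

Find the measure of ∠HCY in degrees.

1. ∠HYX = 39°  [same arc HX]
2. ∠HXY = 20°  [△HYX]
3. ∠HCY = 20°  [same arc HY]

∠HCY = 20°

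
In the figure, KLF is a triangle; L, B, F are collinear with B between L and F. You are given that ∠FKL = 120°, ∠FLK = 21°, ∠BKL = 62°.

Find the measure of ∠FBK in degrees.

1. ∠BLK = 21°  [B on ray LF]
2. ∠KBL = 97°  [△KLB]
3. ∠FBK = 83°  [linear pair at B on LF]

∠FBK = 83°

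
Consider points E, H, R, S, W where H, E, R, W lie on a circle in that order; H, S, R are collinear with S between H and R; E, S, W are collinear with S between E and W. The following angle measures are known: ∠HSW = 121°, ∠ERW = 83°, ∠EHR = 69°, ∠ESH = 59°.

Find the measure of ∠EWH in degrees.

∠EWH = 31°

1. ∠EHW = 97°  [cyclic HERW, opposite ∠H+∠R]
2. ∠HEW = 52°  [△HSE]
3. ∠EWH = 31°  [△HEW]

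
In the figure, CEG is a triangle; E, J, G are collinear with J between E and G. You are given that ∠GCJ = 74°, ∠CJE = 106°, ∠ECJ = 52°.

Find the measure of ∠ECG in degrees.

1. ∠CEJ = 22°  [△CEJ]
2. ∠CJG = 74°  [linear pair at J on EG]
3. ∠CEG = 22°  [J on ray EG]
4. ∠CGJ = 32°  [△CJG]
5. ∠CGE = 32°  [J on ray GE]
6. ∠ECG = 126°  [△CEG]

∠ECG = 126°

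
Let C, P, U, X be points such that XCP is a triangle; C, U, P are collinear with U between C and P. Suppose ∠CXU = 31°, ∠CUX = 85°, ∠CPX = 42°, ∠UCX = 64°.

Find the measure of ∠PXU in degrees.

1. ∠PUX = 95°  [linear pair at U on CP]
2. ∠UPX = 42°  [U on ray PC]
3. ∠PXU = 43°  [△XUP]

∠PXU = 43°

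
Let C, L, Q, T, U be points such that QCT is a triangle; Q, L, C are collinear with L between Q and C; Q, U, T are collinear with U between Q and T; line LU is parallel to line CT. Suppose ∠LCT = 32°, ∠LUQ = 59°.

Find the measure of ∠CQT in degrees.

∠CQT = 89°

1. ∠QCT = 32°  [L on ray CQ]
2. ∠CTQ = 59°  [LU∥CT, corresponding at U]
3. ∠CQT = 89°  [△QCT]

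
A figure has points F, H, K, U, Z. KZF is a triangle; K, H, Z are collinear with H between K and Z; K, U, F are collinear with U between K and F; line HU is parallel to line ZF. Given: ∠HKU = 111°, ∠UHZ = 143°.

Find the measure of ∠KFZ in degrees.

1. ∠KHU = 37°  [linear pair at H on KZ]
2. ∠HUK = 32°  [△KHU]
3. ∠KFZ = 32°  [HU∥ZF, corresponding at U]

∠KFZ = 32°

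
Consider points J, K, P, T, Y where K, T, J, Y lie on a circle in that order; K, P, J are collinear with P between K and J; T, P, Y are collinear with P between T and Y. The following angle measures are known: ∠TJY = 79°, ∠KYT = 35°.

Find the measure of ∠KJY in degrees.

∠KJY = 44°

1. ∠TKY = 101°  [cyclic KTJY, opposite ∠K+∠J]
2. ∠KTY = 44°  [△KTY]
3. ∠KJY = 44°  [same arc KY]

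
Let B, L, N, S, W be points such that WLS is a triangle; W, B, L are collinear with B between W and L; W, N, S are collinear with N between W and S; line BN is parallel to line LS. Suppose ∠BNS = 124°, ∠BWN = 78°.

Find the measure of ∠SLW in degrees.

1. ∠BNW = 56°  [linear pair at N on WS]
2. ∠NBW = 46°  [△WBN]
3. ∠SLW = 46°  [BN∥LS, corresponding at B]

∠SLW = 46°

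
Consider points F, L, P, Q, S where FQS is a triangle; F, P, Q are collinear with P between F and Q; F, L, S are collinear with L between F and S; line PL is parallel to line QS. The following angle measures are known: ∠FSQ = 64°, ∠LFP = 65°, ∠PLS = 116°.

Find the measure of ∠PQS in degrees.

1. ∠FLP = 64°  [PL∥QS, corresponding at L]
2. ∠FPL = 51°  [△FPL]
3. ∠LPQ = 129°  [linear pair at P on FQ]
4. ∠PQS = 51°  [PL∥QS, co-interior at Q–P]

∠PQS = 51°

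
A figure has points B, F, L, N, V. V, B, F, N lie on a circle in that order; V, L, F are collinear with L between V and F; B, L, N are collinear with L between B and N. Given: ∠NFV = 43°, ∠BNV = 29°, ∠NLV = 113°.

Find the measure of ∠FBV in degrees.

∠FBV = 81°

1. ∠FVN = 38°  [△VLN]
2. ∠FNV = 99°  [△VFN]
3. ∠FBV = 81°  [cyclic VBFN, opposite ∠B+∠N]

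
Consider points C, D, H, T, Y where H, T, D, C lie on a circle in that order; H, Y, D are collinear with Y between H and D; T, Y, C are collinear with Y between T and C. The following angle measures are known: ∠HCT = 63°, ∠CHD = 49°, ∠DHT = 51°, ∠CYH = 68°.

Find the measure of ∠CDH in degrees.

∠CDH = 17°

1. ∠DCT = 51°  [same arc TD]
2. ∠CYD = 112°  [linear pair at Y on HD]
3. ∠CDH = 17°  [△DYC]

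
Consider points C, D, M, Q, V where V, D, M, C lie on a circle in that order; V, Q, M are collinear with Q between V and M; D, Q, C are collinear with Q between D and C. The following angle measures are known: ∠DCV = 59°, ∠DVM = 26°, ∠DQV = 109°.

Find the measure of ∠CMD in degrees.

1. ∠DMV = 59°  [same arc VD]
2. ∠DCM = 26°  [same arc DM]
3. ∠DQM = 71°  [linear pair at Q on VM]
4. ∠CDM = 50°  [△DQM]
5. ∠CMD = 104°  [△DMC]

∠CMD = 104°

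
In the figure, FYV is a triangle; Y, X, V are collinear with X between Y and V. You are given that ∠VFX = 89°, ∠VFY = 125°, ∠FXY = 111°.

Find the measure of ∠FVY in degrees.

1. ∠FXV = 69°  [linear pair at X on YV]
2. ∠FVX = 22°  [△FXV]
3. ∠FVY = 22°  [X on ray VY]

∠FVY = 22°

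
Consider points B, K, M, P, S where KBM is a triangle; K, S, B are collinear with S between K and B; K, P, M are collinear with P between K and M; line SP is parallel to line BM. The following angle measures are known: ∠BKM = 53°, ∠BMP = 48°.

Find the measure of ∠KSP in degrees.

1. ∠BMK = 48°  [P on ray MK]
2. ∠KBM = 79°  [△KBM]
3. ∠KSP = 79°  [SP∥BM, corresponding at S]

∠KSP = 79°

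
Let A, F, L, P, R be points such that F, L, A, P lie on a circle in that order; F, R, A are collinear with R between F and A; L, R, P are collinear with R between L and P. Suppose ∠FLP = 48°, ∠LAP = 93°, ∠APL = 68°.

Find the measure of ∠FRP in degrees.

1. ∠FAP = 48°  [same arc FP]
2. ∠ARP = 64°  [△ARP]
3. ∠FRP = 116°  [linear pair at R on FA]

∠FRP = 116°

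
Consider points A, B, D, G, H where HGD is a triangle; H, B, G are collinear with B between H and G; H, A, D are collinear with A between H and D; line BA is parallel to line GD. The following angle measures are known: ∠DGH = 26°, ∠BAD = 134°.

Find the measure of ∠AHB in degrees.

1. ∠ABH = 26°  [BA∥GD, corresponding at B]
2. ∠BAH = 46°  [linear pair at A on HD]
3. ∠AHB = 108°  [△HBA]

∠AHB = 108°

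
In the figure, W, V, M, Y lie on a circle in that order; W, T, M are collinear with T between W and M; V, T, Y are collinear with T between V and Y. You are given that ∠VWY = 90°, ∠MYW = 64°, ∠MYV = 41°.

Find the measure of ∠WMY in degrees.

∠WMY = 67°

1. ∠VMY = 90°  [cyclic WVMY, opposite ∠W+∠M]
2. ∠MVY = 49°  [△VMY]
3. ∠MWY = 49°  [same arc MY]
4. ∠WMY = 67°  [△WMY]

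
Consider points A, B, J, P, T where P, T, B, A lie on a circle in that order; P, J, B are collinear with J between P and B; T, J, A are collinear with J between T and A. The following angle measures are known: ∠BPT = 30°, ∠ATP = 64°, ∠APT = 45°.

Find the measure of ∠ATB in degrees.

1. ∠BAT = 30°  [same arc TB]
2. ∠ABT = 135°  [cyclic PTBA, opposite ∠P+∠B]
3. ∠ATB = 15°  [△TBA]

∠ATB = 15°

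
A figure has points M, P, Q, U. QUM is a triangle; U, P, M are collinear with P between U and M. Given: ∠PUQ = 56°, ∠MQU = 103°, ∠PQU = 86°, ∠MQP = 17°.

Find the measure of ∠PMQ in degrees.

1. ∠MUQ = 56°  [P on ray UM]
2. ∠QMU = 21°  [△QUM]
3. ∠PMQ = 21°  [P on ray MU]

∠PMQ = 21°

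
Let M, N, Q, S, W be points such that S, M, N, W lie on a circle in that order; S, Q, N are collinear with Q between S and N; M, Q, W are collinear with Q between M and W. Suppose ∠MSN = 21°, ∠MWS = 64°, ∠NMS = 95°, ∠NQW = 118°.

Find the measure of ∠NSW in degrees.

1. ∠MWN = 21°  [same arc MN]
2. ∠NWS = 85°  [cyclic SMNW, opposite ∠M+∠W]
3. ∠SNW = 41°  [△NQW]
4. ∠NSW = 54°  [△SNW]

∠NSW = 54°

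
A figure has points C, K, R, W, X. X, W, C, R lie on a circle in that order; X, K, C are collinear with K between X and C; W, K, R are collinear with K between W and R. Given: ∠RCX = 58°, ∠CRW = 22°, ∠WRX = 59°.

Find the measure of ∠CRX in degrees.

∠CRX = 81°

1. ∠CXW = 22°  [same arc WC]
2. ∠WCX = 59°  [same arc XW]
3. ∠CWX = 99°  [△XWC]
4. ∠CRX = 81°  [cyclic XWCR, opposite ∠W+∠R]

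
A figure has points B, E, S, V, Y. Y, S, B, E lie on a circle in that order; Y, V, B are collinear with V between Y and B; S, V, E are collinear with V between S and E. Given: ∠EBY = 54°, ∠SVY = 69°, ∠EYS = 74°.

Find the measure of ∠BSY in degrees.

∠BSY = 71°

1. ∠ESY = 54°  [same arc YE]
2. ∠BYS = 57°  [△YVS]
3. ∠SEY = 52°  [△YSE]
4. ∠SBY = 52°  [same arc YS]
5. ∠BSY = 71°  [△YSB]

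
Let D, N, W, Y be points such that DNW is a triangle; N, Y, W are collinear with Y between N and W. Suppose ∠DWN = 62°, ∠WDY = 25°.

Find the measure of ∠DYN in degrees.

∠DYN = 87°

1. ∠DWY = 62°  [Y on ray WN]
2. ∠DYW = 93°  [△DYW]
3. ∠DYN = 87°  [linear pair at Y on NW]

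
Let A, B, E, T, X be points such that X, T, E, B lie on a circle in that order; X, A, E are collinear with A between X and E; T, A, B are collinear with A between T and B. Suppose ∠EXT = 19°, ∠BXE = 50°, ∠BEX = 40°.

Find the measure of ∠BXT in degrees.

∠BXT = 69°

1. ∠EBT = 19°  [same arc TE]
2. ∠BTE = 50°  [same arc EB]
3. ∠BET = 111°  [△TEB]
4. ∠BXT = 69°  [cyclic XTEB, opposite ∠X+∠E]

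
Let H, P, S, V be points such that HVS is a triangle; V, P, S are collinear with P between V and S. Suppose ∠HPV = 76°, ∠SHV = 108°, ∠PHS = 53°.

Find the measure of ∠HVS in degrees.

1. ∠HPS = 104°  [linear pair at P on VS]
2. ∠HSP = 23°  [△HPS]
3. ∠HSV = 23°  [P on ray SV]
4. ∠HVS = 49°  [△HVS]

∠HVS = 49°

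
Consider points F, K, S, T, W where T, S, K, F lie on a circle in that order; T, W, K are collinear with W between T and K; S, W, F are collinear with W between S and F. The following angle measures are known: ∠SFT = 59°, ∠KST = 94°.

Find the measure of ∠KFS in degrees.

∠KFS = 27°

1. ∠SKT = 59°  [same arc TS]
2. ∠KTS = 27°  [△TSK]
3. ∠KFS = 27°  [same arc SK]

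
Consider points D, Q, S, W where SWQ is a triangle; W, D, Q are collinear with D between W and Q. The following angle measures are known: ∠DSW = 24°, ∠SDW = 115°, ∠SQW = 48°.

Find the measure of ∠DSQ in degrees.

1. ∠QDS = 65°  [linear pair at D on WQ]
2. ∠DQS = 48°  [D on ray QW]
3. ∠DSQ = 67°  [△SDQ]

∠DSQ = 67°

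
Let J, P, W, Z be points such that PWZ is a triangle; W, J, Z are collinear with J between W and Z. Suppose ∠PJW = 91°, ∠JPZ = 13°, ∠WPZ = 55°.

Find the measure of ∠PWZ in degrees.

1. ∠PJZ = 89°  [linear pair at J on WZ]
2. ∠JZP = 78°  [△PJZ]
3. ∠PZW = 78°  [J on ray ZW]
4. ∠PWZ = 47°  [△PWZ]

∠PWZ = 47°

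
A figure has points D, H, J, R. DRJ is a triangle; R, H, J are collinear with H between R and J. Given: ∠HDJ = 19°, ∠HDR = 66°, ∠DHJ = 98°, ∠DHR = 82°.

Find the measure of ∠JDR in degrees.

∠JDR = 85°

1. ∠DJH = 63°  [△DHJ]
2. ∠DRH = 32°  [△DRH]
3. ∠DJR = 63°  [H on ray JR]
4. ∠DRJ = 32°  [H on ray RJ]
5. ∠JDR = 85°  [△DRJ]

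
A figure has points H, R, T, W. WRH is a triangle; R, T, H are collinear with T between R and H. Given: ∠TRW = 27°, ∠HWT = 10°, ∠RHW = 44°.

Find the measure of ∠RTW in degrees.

1. ∠THW = 44°  [T on ray HR]
2. ∠HTW = 126°  [△WTH]
3. ∠RTW = 54°  [linear pair at T on RH]

∠RTW = 54°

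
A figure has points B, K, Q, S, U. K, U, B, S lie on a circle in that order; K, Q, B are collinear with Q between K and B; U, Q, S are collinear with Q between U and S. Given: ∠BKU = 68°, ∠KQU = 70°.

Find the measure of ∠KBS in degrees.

∠KBS = 42°

1. ∠BSU = 68°  [same arc UB]
2. ∠BQS = 70°  [vertical angles at Q]
3. ∠KBS = 42°  [△BQS]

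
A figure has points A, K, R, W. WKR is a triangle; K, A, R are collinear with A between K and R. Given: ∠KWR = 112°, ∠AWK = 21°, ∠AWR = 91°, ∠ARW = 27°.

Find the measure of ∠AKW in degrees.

∠AKW = 41°

1. ∠RAW = 62°  [△WAR]
2. ∠KAW = 118°  [linear pair at A on KR]
3. ∠AKW = 41°  [△WKA]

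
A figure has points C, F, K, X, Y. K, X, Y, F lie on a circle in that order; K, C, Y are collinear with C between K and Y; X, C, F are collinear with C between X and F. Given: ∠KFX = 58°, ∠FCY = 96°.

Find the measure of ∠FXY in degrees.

∠FXY = 38°

1. ∠KYX = 58°  [same arc KX]
2. ∠KCX = 96°  [vertical angles at C]
3. ∠XCY = 84°  [linear pair at C on KY]
4. ∠FXY = 38°  [△XCY]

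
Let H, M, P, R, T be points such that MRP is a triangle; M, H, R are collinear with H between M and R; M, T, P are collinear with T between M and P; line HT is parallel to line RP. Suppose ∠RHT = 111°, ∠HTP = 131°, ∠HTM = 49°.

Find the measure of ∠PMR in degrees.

1. ∠MHT = 69°  [linear pair at H on MR]
2. ∠HMT = 62°  [△MHT]
3. ∠PMR = 62°  [H on MR, T on MP]

∠PMR = 62°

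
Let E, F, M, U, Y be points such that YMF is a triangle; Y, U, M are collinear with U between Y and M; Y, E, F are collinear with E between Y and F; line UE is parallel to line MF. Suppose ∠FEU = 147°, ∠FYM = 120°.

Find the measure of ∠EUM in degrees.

1. ∠UEY = 33°  [linear pair at E on YF]
2. ∠EYU = 120°  [U on YM, E on YF]
3. ∠EUY = 27°  [△YUE]
4. ∠EUM = 153°  [linear pair at U on YM]

∠EUM = 153°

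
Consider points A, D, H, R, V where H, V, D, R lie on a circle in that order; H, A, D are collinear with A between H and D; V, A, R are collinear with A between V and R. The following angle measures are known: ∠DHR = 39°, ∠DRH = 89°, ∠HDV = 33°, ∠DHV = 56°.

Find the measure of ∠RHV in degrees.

∠RHV = 95°

1. ∠HDR = 52°  [△HDR]
2. ∠HRV = 33°  [same arc HV]
3. ∠HVR = 52°  [same arc HR]
4. ∠RHV = 95°  [△HVR]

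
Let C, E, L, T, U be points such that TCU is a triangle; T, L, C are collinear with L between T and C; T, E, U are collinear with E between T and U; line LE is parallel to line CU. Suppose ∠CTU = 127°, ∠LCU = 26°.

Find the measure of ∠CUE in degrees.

1. ∠TCU = 26°  [L on ray CT]
2. ∠CUT = 27°  [△TCU]
3. ∠CUE = 27°  [E on ray UT]

∠CUE = 27°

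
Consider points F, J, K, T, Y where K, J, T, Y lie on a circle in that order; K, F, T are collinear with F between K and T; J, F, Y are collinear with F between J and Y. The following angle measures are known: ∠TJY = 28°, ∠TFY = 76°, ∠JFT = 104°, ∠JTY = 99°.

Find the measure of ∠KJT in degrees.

∠KJT = 79°

1. ∠JYT = 53°  [△JTY]
2. ∠JTK = 48°  [△JFT]
3. ∠JKT = 53°  [same arc JT]
4. ∠KJT = 79°  [△KJT]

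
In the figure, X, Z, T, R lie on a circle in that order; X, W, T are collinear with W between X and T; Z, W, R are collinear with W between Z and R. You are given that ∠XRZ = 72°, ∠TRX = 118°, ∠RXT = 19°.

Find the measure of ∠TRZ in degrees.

∠TRZ = 46°

1. ∠RWX = 89°  [△XWR]
2. ∠RTX = 43°  [△XTR]
3. ∠RWT = 91°  [linear pair at W on XT]
4. ∠TRZ = 46°  [△TWR]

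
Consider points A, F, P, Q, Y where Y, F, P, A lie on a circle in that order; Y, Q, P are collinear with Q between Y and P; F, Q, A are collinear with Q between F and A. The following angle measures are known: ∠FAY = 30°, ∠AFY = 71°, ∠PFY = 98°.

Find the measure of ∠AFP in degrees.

1. ∠FPY = 30°  [same arc YF]
2. ∠AYF = 79°  [△YFA]
3. ∠FYP = 52°  [△YFP]
4. ∠APF = 101°  [cyclic YFPA, opposite ∠Y+∠P]
5. ∠FAP = 52°  [same arc FP]
6. ∠AFP = 27°  [△FPA]

∠AFP = 27°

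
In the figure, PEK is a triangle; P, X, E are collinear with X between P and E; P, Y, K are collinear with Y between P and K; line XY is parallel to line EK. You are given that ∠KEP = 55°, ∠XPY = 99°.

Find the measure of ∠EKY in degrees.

∠EKY = 26°

1. ∠PXY = 55°  [XY∥EK, corresponding at X]
2. ∠PYX = 26°  [△PXY]
3. ∠KYX = 154°  [linear pair at Y on PK]
4. ∠EKY = 26°  [XY∥EK, co-interior at K–Y]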